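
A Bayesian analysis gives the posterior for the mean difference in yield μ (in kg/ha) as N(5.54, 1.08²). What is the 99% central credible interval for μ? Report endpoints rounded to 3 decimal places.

The posterior is symmetric, so the 99% equal-tailed interval is μ = 5.54 ± z·1.08 with z = 2.576.
Half-width: 2.576 × 1.08 = 2.782.
5.54 − 2.782 = 2.758; 5.54 + 2.782 = 8.322.

[2.758, 8.322]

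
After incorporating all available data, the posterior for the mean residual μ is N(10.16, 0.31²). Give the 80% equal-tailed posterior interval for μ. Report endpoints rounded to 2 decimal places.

The posterior is symmetric, so the 80% equal-tailed interval is μ = 10.16 ± z·0.31 with z = 1.282.
Half-width: 1.282 × 0.31 = 0.40.
10.16 − 0.40 = 9.76; 10.16 + 0.40 = 10.56.

[9.76, 10.56]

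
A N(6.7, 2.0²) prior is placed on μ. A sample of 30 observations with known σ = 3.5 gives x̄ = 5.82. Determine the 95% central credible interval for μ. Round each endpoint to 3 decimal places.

Posterior precision = 1/2.0² + 30/3.5² = 0.2500 + 2.4490 = 2.6990, so posterior SD = 0.6087.
Posterior mean = (6.7/2.0² + 30·5.82/3.5²) / 2.6990 = 5.9015.
Interval: 5.9015 ± 1.960 × 0.6087 → [4.708, 7.095].

[4.708, 7.095]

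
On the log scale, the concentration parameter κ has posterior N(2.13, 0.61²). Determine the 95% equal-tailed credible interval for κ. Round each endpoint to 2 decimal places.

On the log scale the 95% interval is 2.13 ± 1.960 × 0.61 = [0.9344, 3.3256].
Exponentiate: [e^0.9344, e^3.3256] = [2.55, 27.82].

[2.55, 27.82]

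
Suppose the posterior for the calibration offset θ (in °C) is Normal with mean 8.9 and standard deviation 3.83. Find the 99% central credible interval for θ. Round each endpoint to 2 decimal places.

The posterior is symmetric, so the 99% equal-tailed interval is θ = 8.9 ± z·3.83 with z = 2.576.
Half-width: 2.576 × 3.83 = 9.87.
8.9 − 9.87 = -0.97; 8.9 + 9.87 = 18.77.

[-0.97, 18.77]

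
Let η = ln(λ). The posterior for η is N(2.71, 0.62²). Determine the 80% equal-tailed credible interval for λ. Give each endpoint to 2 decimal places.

[6.79, 33.27]

On the log scale the 80% interval is 2.71 ± 1.282 × 0.62 = [1.9154, 3.5046].
Exponentiate: [e^1.9154, e^3.5046] = [6.79, 33.27].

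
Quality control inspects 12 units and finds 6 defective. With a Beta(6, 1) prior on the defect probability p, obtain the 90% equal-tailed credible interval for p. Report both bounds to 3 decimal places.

[0.446, 0.801]

Posterior: Beta(6+6, 1+6) = Beta(12, 7).
Equal-tailed 90% interval: the 0.05 and 0.95 quantiles of Beta(12, 7).
Posterior mean ≈ 0.632, SD ≈ 0.108; a Normal approximation gives roughly [0.454, 0.809].
Exact: F⁻¹(0.05) = 0.446; F⁻¹(0.95) = 0.801.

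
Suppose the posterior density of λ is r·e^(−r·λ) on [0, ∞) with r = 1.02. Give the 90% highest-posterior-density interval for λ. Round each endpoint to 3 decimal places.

The exponential density is strictly decreasing on [0, ∞), so the HPD interval is anchored at 0: [0, q] with P(λ ≤ q) = 0.90.
q = −ln(1 − 0.90) / 1.02 = 2.3026 / 1.02 = 2.257.

[0.000, 2.257]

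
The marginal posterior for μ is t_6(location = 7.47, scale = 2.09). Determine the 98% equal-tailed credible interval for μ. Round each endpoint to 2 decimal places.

[0.90, 14.04]

The t_6 distribution is symmetric; the 98% interval is 7.47 ± t·2.09 with t_{0.99,6} = 3.143.
Half-width: 3.143 × 2.09 = 6.57.
7.47 − 6.57 = 0.90; 7.47 + 6.57 = 14.04.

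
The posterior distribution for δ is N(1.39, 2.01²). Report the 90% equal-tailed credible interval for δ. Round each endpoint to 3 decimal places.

[-1.916, 4.696]

The posterior is symmetric, so the 90% equal-tailed interval is δ = 1.39 ± z·2.01 with z = 1.645.
Half-width: 1.645 × 2.01 = 3.306.
1.39 − 3.306 = -1.916; 1.39 + 3.306 = 4.696.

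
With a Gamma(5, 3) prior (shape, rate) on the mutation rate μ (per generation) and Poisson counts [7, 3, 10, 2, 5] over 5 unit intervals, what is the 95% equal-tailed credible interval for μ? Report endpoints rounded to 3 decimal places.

[2.736, 5.500]

Posterior: Gamma(5+27, 3+5) = Gamma(32, 8) (shape, rate).
Equal-tailed 95% interval: Gamma(32, 8) quantiles at 0.025 and 0.975.
Posterior mean ≈ 4.000, SD ≈ 0.707; a Normal approximation gives roughly [2.614, 5.386].
Exact: lower = 2.736; upper = 5.500.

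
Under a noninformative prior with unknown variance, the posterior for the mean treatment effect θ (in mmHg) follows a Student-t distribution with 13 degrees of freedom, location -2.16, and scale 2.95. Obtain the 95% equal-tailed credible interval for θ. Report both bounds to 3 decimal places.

[-8.533, 4.213]

The t_13 distribution is symmetric; the 95% interval is -2.16 ± t·2.95 with t_{0.975,13} = 2.160.
Half-width: 2.160 × 2.95 = 6.373.
-2.16 − 6.373 = -8.533; -2.16 + 6.373 = 4.213.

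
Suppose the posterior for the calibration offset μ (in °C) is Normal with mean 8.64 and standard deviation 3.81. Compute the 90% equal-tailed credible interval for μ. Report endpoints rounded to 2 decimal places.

[2.37, 14.91]

The posterior is symmetric, so the 90% equal-tailed interval is μ = 8.64 ± z·3.81 with z = 1.645.
Half-width: 1.645 × 3.81 = 6.27.
8.64 − 6.27 = 2.37; 8.64 + 6.27 = 14.91.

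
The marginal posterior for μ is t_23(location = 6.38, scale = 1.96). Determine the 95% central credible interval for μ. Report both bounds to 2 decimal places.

[2.33, 10.43]

The t_23 distribution is symmetric; the 95% interval is 6.38 ± t·1.96 with t_{0.975,23} = 2.069.
Half-width: 2.069 × 1.96 = 4.05.
6.38 − 4.05 = 2.33; 6.38 + 4.05 = 10.43.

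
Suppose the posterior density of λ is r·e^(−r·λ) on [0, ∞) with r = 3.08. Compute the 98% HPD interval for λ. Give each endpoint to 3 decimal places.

[0.000, 1.270]

The exponential density is strictly decreasing on [0, ∞), so the HPD interval is anchored at 0: [0, q] with P(λ ≤ q) = 0.98.
q = −ln(1 − 0.98) / 3.08 = 3.9120 / 3.08 = 1.270.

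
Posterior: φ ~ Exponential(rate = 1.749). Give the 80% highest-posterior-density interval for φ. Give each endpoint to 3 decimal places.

[0.000, 0.920]

The exponential density is strictly decreasing on [0, ∞), so the HPD interval is anchored at 0: [0, q] with P(φ ≤ q) = 0.80.
q = −ln(1 − 0.80) / 1.749 = 1.6094 / 1.749 = 0.920.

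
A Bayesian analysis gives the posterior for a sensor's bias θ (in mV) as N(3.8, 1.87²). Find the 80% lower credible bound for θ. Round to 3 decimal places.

Need L with P(θ ≥ L) = 0.80: L = 3.8 − z_{0.2}·1.87.
z = 0.842; L = 3.8 − 0.842 × 1.87 = 2.226.

2.226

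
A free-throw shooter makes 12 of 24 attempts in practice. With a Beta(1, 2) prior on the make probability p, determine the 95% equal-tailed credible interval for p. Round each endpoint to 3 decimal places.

[0.299, 0.666]

Posterior: Beta(1+12, 2+12) = Beta(13, 14).
Equal-tailed 95% interval: the 0.025 and 0.975 quantiles of Beta(13, 14).
Posterior mean ≈ 0.481, SD ≈ 0.094; a Normal approximation gives roughly [0.296, 0.667].
Exact: F⁻¹(0.025) = 0.299; F⁻¹(0.975) = 0.666.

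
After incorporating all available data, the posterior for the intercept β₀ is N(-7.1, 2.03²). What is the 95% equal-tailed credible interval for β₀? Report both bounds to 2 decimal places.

[-11.08, -3.12]

The posterior is symmetric, so the 95% equal-tailed interval is β₀ = -7.1 ± z·2.03 with z = 1.960.
Half-width: 1.960 × 2.03 = 3.98.
-7.1 − 3.98 = -11.08; -7.1 + 3.98 = -3.12.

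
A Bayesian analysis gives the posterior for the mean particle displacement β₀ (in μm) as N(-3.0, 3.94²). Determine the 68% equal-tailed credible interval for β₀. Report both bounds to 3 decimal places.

[-6.918, 0.918]

The posterior is symmetric, so the 68% equal-tailed interval is β₀ = -3.0 ± z·3.94 with z = 0.994.
Half-width: 0.994 × 3.94 = 3.918.
-3.0 − 3.918 = -6.918; -3.0 + 3.918 = 0.918.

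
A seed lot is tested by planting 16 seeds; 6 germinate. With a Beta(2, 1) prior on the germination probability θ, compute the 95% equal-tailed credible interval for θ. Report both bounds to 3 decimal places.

Posterior: Beta(2+6, 1+10) = Beta(8, 11).
Equal-tailed 95% interval: the 0.025 and 0.975 quantiles of Beta(8, 11).
Posterior mean ≈ 0.421, SD ≈ 0.110; a Normal approximation gives roughly [0.205, 0.637].
Exact: F⁻¹(0.025) = 0.215; F⁻¹(0.975) = 0.643.

[0.215, 0.643]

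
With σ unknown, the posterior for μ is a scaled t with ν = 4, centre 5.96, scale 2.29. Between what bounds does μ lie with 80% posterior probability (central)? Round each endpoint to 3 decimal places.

The t_4 distribution is symmetric; the 80% interval is 5.96 ± t·2.29 with t_{0.9,4} = 1.533.
Half-width: 1.533 × 2.29 = 3.511.
5.96 − 3.511 = 2.449; 5.96 + 3.511 = 9.471.

[2.449, 9.471]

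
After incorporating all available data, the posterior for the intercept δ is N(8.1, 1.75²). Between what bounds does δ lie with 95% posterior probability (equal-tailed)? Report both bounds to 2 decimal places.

The posterior is symmetric, so the 95% equal-tailed interval is δ = 8.1 ± z·1.75 with z = 1.960.
Half-width: 1.960 × 1.75 = 3.43.
8.1 − 3.43 = 4.67; 8.1 + 3.43 = 11.53.

[4.67, 11.53]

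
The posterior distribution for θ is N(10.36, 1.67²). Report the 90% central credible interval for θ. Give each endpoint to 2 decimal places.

The posterior is symmetric, so the 90% equal-tailed interval is θ = 10.36 ± z·1.67 with z = 1.645.
Half-width: 1.645 × 1.67 = 2.75.
10.36 − 2.75 = 7.61; 10.36 + 2.75 = 13.11.

[7.61, 13.11]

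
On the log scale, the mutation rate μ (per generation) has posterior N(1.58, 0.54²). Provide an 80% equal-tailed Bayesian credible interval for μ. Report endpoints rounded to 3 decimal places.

On the log scale the 80% interval is 1.58 ± 1.282 × 0.54 = [0.8880, 2.2720].
Exponentiate: [e^0.8880, e^2.2720] = [2.430, 9.699].

[2.430, 9.699]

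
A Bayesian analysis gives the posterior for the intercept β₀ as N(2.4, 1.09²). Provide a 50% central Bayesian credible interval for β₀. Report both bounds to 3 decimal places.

[1.665, 3.135]

The posterior is symmetric, so the 50% equal-tailed interval is β₀ = 2.4 ± z·1.09 with z = 0.674.
Half-width: 0.674 × 1.09 = 0.735.
2.4 − 0.735 = 1.665; 2.4 + 0.735 = 3.135.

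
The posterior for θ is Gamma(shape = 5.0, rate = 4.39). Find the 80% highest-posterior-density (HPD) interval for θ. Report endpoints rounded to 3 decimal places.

[0.437, 1.644]

The posterior is unimodal and skewed, so the HPD interval has equal density at both endpoints and is the shortest 80% interval.
Solving f(0.437) = f(1.644) with F(1.644) − F(0.437) = 0.80 gives [0.437, 1.644].
For comparison, the equal-tailed interval is [0.554, 1.821]; the HPD is narrower and shifted toward the mode.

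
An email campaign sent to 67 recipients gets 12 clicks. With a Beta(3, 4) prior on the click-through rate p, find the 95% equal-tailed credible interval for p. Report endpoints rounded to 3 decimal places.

Posterior: Beta(3+12, 4+55) = Beta(15, 59).
Equal-tailed 95% interval: the 0.025 and 0.975 quantiles of Beta(15, 59).
Posterior mean ≈ 0.203, SD ≈ 0.046; a Normal approximation gives roughly [0.112, 0.294].
Exact: F⁻¹(0.025) = 0.120; F⁻¹(0.975) = 0.301.

[0.120, 0.301]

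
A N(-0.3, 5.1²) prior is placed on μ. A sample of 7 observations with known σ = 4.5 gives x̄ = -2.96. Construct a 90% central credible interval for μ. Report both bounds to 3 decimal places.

Posterior precision = 1/5.1² + 7/4.5² = 0.0384 + 0.3457 = 0.3841, so posterior SD = 1.6135.
Posterior mean = (-0.3/5.1² + 7·-2.96/4.5²) / 0.3841 = -2.6938.
Interval: -2.6938 ± 1.645 × 1.6135 → [-5.348, -0.040].

[-5.348, -0.040]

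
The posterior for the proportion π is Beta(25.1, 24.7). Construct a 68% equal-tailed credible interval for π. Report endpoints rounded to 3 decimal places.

Posterior: Beta(25.1, 24.7).
Equal-tailed 68% interval: the 0.16 and 0.84 quantiles of Beta(25.1, 24.7).
Posterior mean ≈ 0.504, SD ≈ 0.070; a Normal approximation gives roughly [0.434, 0.574].
Exact: F⁻¹(0.16) = 0.434; F⁻¹(0.84) = 0.574.

[0.434, 0.574]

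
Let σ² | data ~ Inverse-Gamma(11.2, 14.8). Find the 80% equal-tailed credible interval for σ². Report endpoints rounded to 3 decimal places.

[0.946, 2.061]

Inverse-Gamma(11.2, 14.8) quantiles: F⁻¹(0.1) and F⁻¹(0.9).
Equivalently, 1/σ² ~ Gamma(11.2, rate = 14.8); invert its 0.9 and 0.1 quantiles.
Posterior mean ≈ 1.451, SD ≈ 0.478; a Normal approximation gives roughly [0.838, 2.064].
Exact: lower = 0.946; upper = 2.061.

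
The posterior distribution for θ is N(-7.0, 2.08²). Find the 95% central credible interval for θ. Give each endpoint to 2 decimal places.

The posterior is symmetric, so the 95% equal-tailed interval is θ = -7.0 ± z·2.08 with z = 1.960.
Half-width: 1.960 × 2.08 = 4.08.
-7.0 − 4.08 = -11.08; -7.0 + 4.08 = -2.92.

[-11.08, -2.92]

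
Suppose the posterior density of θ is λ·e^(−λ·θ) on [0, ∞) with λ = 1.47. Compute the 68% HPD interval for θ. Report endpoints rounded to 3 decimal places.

The exponential density is strictly decreasing on [0, ∞), so the HPD interval is anchored at 0: [0, q] with P(θ ≤ q) = 0.68.
q = −ln(1 − 0.68) / 1.47 = 1.1394 / 1.47 = 0.775.

[0.000, 0.775]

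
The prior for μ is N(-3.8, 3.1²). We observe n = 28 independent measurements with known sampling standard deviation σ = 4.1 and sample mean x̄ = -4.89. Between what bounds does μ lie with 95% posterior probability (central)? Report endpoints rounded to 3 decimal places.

[-6.299, -3.353]

Posterior precision = 1/3.1² + 28/4.1² = 0.1041 + 1.6657 = 1.7697, so posterior SD = 0.7517.
Posterior mean = (-3.8/3.1² + 28·-4.89/4.1²) / 1.7697 = -4.8259.
Interval: -4.8259 ± 1.960 × 0.7517 → [-6.299, -3.353].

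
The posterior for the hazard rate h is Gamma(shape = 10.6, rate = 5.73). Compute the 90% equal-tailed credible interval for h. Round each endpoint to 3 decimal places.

Posterior: Gamma(shape 10.6, rate 5.73).
Equal-tailed 90% interval: Gamma(10.6, 5.73) quantiles at 0.05 and 0.95.
Posterior mean ≈ 1.850, SD ≈ 0.568; a Normal approximation gives roughly [0.915, 2.785].
Exact: lower = 1.024; upper = 2.873.

[1.024, 2.873]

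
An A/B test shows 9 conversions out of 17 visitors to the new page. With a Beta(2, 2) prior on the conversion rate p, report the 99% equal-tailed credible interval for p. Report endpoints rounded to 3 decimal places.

Posterior: Beta(2+9, 2+8) = Beta(11, 10).
Equal-tailed 99% interval: the 0.005 and 0.995 quantiles of Beta(11, 10).
Posterior mean ≈ 0.524, SD ≈ 0.106; a Normal approximation gives roughly [0.250, 0.798].
Exact: F⁻¹(0.005) = 0.257; F⁻¹(0.995) = 0.782.

[0.257, 0.782]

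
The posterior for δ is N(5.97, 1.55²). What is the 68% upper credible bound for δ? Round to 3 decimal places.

6.695

Need U with P(δ ≤ U) = 0.68: U = 5.97 + z_{0.32}·1.55.
z = 0.468; U = 5.97 + 0.468 × 1.55 = 6.695.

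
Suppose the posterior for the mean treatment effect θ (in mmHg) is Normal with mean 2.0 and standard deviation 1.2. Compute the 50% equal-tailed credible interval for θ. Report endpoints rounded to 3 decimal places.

[1.191, 2.809]

The posterior is symmetric, so the 50% equal-tailed interval is θ = 2.0 ± z·1.2 with z = 0.674.
Half-width: 0.674 × 1.2 = 0.809.
2.0 − 0.809 = 1.191; 2.0 + 0.809 = 2.809.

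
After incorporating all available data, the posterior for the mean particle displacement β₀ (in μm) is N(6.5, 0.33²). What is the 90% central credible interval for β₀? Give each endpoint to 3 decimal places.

[5.957, 7.043]

The posterior is symmetric, so the 90% equal-tailed interval is β₀ = 6.5 ± z·0.33 with z = 1.645.
Half-width: 1.645 × 0.33 = 0.543.
6.5 − 0.543 = 5.957; 6.5 + 0.543 = 7.043.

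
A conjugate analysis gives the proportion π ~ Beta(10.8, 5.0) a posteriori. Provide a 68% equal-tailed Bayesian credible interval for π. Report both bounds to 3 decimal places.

[0.568, 0.799]

Posterior: Beta(10.8, 5.0).
Equal-tailed 68% interval: the 0.16 and 0.84 quantiles of Beta(10.8, 5.0).
Posterior mean ≈ 0.684, SD ≈ 0.113; a Normal approximation gives roughly [0.571, 0.796].
Exact: F⁻¹(0.16) = 0.568; F⁻¹(0.84) = 0.799.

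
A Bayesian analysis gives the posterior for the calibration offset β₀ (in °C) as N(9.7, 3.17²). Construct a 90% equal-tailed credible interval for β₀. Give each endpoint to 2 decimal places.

The posterior is symmetric, so the 90% equal-tailed interval is β₀ = 9.7 ± z·3.17 with z = 1.645.
Half-width: 1.645 × 3.17 = 5.21.
9.7 − 5.21 = 4.49; 9.7 + 5.21 = 14.91.

[4.49, 14.91]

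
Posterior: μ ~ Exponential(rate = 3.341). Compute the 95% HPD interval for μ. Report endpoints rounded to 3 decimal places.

The exponential density is strictly decreasing on [0, ∞), so the HPD interval is anchored at 0: [0, q] with P(μ ≤ q) = 0.95.
q = −ln(1 − 0.95) / 3.341 = 2.9957 / 3.341 = 0.897.

[0.000, 0.897]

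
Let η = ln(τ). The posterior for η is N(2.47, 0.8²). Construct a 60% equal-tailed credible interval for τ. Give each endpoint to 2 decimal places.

On the log scale the 60% interval is 2.47 ± 0.842 × 0.8 = [1.7967, 3.1433].
Exponentiate: [e^1.7967, e^3.1433] = [6.03, 23.18].

[6.03, 23.18]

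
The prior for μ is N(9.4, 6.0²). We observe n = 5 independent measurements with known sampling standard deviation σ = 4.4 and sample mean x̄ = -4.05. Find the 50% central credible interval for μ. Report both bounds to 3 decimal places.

[-4.005, -1.483]

Posterior precision = 1/6.0² + 5/4.4² = 0.0278 + 0.2583 = 0.2860, so posterior SD = 1.8698.
Posterior mean = (9.4/6.0² + 5·-4.05/4.4²) / 0.2860 = -2.7439.
Interval: -2.7439 ± 0.674 × 1.8698 → [-4.005, -1.483].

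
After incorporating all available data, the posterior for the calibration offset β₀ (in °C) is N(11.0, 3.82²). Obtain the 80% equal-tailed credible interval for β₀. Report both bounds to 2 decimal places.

[6.10, 15.90]

The posterior is symmetric, so the 80% equal-tailed interval is β₀ = 11.0 ± z·3.82 with z = 1.282.
Half-width: 1.282 × 3.82 = 4.90.
11.0 − 4.90 = 6.10; 11.0 + 4.90 = 15.90.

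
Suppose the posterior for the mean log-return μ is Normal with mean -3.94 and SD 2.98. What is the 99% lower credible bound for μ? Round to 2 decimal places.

Need L with P(μ ≥ L) = 0.99: L = -3.94 − z_{0.01}·2.98.
z = 2.326; L = -3.94 − 2.326 × 2.98 = -10.87.

-10.87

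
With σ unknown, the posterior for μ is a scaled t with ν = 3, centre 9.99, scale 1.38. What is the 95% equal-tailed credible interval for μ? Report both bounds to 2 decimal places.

The t_3 distribution is symmetric; the 95% interval is 9.99 ± t·1.38 with t_{0.975,3} = 3.182.
Half-width: 3.182 × 1.38 = 4.39.
9.99 − 4.39 = 5.60; 9.99 + 4.39 = 14.38.

[5.60, 14.38]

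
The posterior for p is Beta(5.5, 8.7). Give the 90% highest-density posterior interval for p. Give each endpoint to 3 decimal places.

[0.180, 0.590]

The posterior is unimodal and skewed, so the HPD interval has equal density at both endpoints and is the shortest 90% interval.
Solving f(0.180) = f(0.590) with F(0.590) − F(0.180) = 0.90 gives [0.180, 0.590].
For comparison, the equal-tailed interval is [0.191, 0.602]; the HPD is narrower and shifted toward the mode.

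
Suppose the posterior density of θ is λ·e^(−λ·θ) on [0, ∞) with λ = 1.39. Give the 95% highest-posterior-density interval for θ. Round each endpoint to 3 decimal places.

[0.000, 2.155]

The exponential density is strictly decreasing on [0, ∞), so the HPD interval is anchored at 0: [0, q] with P(θ ≤ q) = 0.95.
q = −ln(1 − 0.95) / 1.39 = 2.9957 / 1.39 = 2.155.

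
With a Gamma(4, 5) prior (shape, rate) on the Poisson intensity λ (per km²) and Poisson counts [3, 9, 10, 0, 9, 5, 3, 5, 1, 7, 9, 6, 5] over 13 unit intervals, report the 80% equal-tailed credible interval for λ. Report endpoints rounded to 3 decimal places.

Posterior: Gamma(4+72, 5+13) = Gamma(76, 18) (shape, rate).
Equal-tailed 80% interval: Gamma(76, 18) quantiles at 0.1 and 0.9.
Posterior mean ≈ 4.222, SD ≈ 0.484; a Normal approximation gives roughly [3.602, 4.843].
Exact: lower = 3.615; upper = 4.854.

[3.615, 4.854]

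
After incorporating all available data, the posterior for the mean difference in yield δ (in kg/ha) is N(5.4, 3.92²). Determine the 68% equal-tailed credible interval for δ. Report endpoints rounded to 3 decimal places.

The posterior is symmetric, so the 68% equal-tailed interval is δ = 5.4 ± z·3.92 with z = 0.994.
Half-width: 0.994 × 3.92 = 3.898.
5.4 − 3.898 = 1.502; 5.4 + 3.898 = 9.298.

[1.502, 9.298]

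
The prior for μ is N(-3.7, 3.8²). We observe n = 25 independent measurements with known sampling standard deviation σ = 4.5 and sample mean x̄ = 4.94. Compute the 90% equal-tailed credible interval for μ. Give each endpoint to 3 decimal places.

[3.041, 5.922]

Posterior precision = 1/3.8² + 25/4.5² = 0.0693 + 1.2346 = 1.3038, so posterior SD = 0.8758.
Posterior mean = (-3.7/3.8² + 25·4.94/4.5²) / 1.3038 = 4.4811.
Interval: 4.4811 ± 1.645 × 0.8758 → [3.041, 5.922].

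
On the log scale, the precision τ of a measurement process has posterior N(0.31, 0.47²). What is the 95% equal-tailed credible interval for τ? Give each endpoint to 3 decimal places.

On the log scale the 95% interval is 0.31 ± 1.960 × 0.47 = [-0.6112, 1.2312].
Exponentiate: [e^-0.6112, e^1.2312] = [0.543, 3.425].

[0.543, 3.425]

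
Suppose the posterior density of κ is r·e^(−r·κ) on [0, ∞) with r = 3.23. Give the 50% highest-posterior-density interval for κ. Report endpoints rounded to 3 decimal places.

[0.000, 0.215]

The exponential density is strictly decreasing on [0, ∞), so the HPD interval is anchored at 0: [0, q] with P(κ ≤ q) = 0.50.
q = −ln(1 − 0.50) / 3.23 = 0.6931 / 3.23 = 0.215.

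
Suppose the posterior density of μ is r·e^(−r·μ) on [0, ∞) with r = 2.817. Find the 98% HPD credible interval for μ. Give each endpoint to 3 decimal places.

The exponential density is strictly decreasing on [0, ∞), so the HPD interval is anchored at 0: [0, q] with P(μ ≤ q) = 0.98.
q = −ln(1 − 0.98) / 2.817 = 3.9120 / 2.817 = 1.389.

[0.000, 1.389]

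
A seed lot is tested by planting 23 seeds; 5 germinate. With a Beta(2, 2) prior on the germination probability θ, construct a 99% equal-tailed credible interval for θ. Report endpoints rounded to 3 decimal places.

[0.085, 0.498]

Posterior: Beta(2+5, 2+18) = Beta(7, 20).
Equal-tailed 99% interval: the 0.005 and 0.995 quantiles of Beta(7, 20).
Posterior mean ≈ 0.259, SD ≈ 0.083; a Normal approximation gives roughly [0.046, 0.473].
Exact: F⁻¹(0.005) = 0.085; F⁻¹(0.995) = 0.498.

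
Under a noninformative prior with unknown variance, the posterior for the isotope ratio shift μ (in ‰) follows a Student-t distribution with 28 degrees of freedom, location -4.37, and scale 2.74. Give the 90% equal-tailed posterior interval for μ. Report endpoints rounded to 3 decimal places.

[-9.031, 0.291]

The t_28 distribution is symmetric; the 90% interval is -4.37 ± t·2.74 with t_{0.95,28} = 1.701.
Half-width: 1.701 × 2.74 = 4.661.
-4.37 − 4.661 = -9.031; -4.37 + 4.661 = 0.291.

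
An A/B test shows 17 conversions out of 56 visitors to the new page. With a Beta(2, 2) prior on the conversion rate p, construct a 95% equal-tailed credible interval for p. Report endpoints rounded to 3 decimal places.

[0.206, 0.439]

Posterior: Beta(2+17, 2+39) = Beta(19, 41).
Equal-tailed 95% interval: the 0.025 and 0.975 quantiles of Beta(19, 41).
Posterior mean ≈ 0.317, SD ≈ 0.060; a Normal approximation gives roughly [0.200, 0.433].
Exact: F⁻¹(0.025) = 0.206; F⁻¹(0.975) = 0.439.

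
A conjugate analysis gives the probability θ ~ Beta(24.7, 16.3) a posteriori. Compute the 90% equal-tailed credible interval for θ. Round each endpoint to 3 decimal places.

Posterior: Beta(24.7, 16.3).
Equal-tailed 90% interval: the 0.05 and 0.95 quantiles of Beta(24.7, 16.3).
Posterior mean ≈ 0.602, SD ≈ 0.076; a Normal approximation gives roughly [0.478, 0.727].
Exact: F⁻¹(0.05) = 0.475; F⁻¹(0.95) = 0.724.

[0.475, 0.724]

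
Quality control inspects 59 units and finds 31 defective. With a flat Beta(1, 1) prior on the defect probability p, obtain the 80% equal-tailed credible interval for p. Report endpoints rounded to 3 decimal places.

[0.443, 0.606]

Posterior: Beta(1+31, 1+28) = Beta(32, 29).
Equal-tailed 80% interval: the 0.1 and 0.9 quantiles of Beta(32, 29).
Posterior mean ≈ 0.525, SD ≈ 0.063; a Normal approximation gives roughly [0.443, 0.606].
Exact: F⁻¹(0.1) = 0.443; F⁻¹(0.9) = 0.606.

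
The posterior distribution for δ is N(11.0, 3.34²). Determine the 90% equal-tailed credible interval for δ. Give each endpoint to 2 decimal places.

[5.51, 16.49]

The posterior is symmetric, so the 90% equal-tailed interval is δ = 11.0 ± z·3.34 with z = 1.645.
Half-width: 1.645 × 3.34 = 5.49.
11.0 − 5.49 = 5.51; 11.0 + 5.49 = 16.49.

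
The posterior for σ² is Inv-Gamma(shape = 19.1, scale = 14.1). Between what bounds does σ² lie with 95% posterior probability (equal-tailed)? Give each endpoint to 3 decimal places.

[0.494, 1.224]

Inverse-Gamma(19.1, 14.1) quantiles: F⁻¹(0.025) and F⁻¹(0.975).
Equivalently, 1/σ² ~ Gamma(19.1, rate = 14.1); invert its 0.975 and 0.025 quantiles.
Posterior mean ≈ 0.779, SD ≈ 0.188; a Normal approximation gives roughly [0.410, 1.148].
Exact: lower = 0.494; upper = 1.224.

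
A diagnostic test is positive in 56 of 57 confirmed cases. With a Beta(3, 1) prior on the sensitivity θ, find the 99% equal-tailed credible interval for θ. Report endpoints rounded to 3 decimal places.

[0.883, 0.998]

Posterior: Beta(3+56, 1+1) = Beta(59, 2).
Equal-tailed 99% interval: the 0.005 and 0.995 quantiles of Beta(59, 2).
Posterior mean ≈ 0.967, SD ≈ 0.023; a Normal approximation gives roughly [0.909, 1.025].
Exact: F⁻¹(0.005) = 0.883; F⁻¹(0.995) = 0.998.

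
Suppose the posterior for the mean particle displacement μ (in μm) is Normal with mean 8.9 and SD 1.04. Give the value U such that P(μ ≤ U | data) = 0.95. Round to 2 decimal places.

Need U with P(μ ≤ U) = 0.95: U = 8.9 + z_{0.05}·1.04.
z = 1.645; U = 8.9 + 1.645 × 1.04 = 10.61.

10.61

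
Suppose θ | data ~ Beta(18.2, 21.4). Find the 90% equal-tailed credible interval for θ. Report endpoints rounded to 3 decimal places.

Posterior: Beta(18.2, 21.4).
Equal-tailed 90% interval: the 0.05 and 0.95 quantiles of Beta(18.2, 21.4).
Posterior mean ≈ 0.460, SD ≈ 0.078; a Normal approximation gives roughly [0.331, 0.588].
Exact: F⁻¹(0.05) = 0.332; F⁻¹(0.95) = 0.590.

[0.332, 0.590]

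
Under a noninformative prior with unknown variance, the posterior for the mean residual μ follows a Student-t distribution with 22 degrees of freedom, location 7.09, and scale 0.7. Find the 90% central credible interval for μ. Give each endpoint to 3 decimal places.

The t_22 distribution is symmetric; the 90% interval is 7.09 ± t·0.7 with t_{0.95,22} = 1.717.
Half-width: 1.717 × 0.7 = 1.202.
7.09 − 1.202 = 5.888; 7.09 + 1.202 = 8.292.

[5.888, 8.292]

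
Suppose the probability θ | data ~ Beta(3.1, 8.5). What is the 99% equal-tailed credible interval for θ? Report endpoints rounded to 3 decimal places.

Posterior: Beta(3.1, 8.5).
Equal-tailed 99% interval: the 0.005 and 0.995 quantiles of Beta(3.1, 8.5).
Posterior mean ≈ 0.267, SD ≈ 0.125; a Normal approximation gives roughly [-0.054, 0.588].
Exact: F⁻¹(0.005) = 0.038; F⁻¹(0.995) = 0.633.

[0.038, 0.633]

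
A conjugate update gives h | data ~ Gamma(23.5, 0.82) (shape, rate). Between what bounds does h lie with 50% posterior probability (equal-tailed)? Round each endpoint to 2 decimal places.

Posterior: Gamma(shape 23.5, rate 0.82).
Equal-tailed 50% interval: Gamma(23.5, 0.82) quantiles at 0.25 and 0.75.
Posterior mean ≈ 28.66, SD ≈ 5.91; a Normal approximation gives roughly [24.67, 32.65].
Exact: lower = 24.48; upper = 32.39.

[24.48, 32.39]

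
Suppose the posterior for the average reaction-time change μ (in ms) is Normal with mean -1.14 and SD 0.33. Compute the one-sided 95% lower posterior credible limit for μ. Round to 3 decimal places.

-1.683

Need L with P(μ ≥ L) = 0.95: L = -1.14 − z_{0.05}·0.33.
z = 1.645; L = -1.14 − 1.645 × 0.33 = -1.683.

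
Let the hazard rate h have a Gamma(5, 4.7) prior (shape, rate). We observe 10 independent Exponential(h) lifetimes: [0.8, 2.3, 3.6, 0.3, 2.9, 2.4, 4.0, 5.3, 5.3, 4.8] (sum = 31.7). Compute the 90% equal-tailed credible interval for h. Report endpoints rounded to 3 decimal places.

Posterior: Gamma(5+10, 4.7+31.7) = Gamma(15, 36.4) (shape, rate).
Equal-tailed 90% interval: Gamma(15, 36.4) quantiles at 0.05 and 0.95.
Posterior mean ≈ 0.412, SD ≈ 0.106; a Normal approximation gives roughly [0.237, 0.587].
Exact: lower = 0.254; upper = 0.601.

[0.254, 0.601]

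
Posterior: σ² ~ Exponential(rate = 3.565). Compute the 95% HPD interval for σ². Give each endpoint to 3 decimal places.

The exponential density is strictly decreasing on [0, ∞), so the HPD interval is anchored at 0: [0, q] with P(σ² ≤ q) = 0.95.
q = −ln(1 − 0.95) / 3.565 = 2.9957 / 3.565 = 0.840.

[0.000, 0.840]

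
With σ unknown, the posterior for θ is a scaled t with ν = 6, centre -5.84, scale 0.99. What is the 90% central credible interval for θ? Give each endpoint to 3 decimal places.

The t_6 distribution is symmetric; the 90% interval is -5.84 ± t·0.99 with t_{0.95,6} = 1.943.
Half-width: 1.943 × 0.99 = 1.924.
-5.84 − 1.924 = -7.764; -5.84 + 1.924 = -3.916.

[-7.764, -3.916]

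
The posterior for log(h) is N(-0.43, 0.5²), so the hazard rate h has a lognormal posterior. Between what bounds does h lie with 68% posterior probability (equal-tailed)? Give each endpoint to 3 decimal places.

On the log scale the 68% interval is -0.43 ± 0.994 × 0.5 = [-0.9272, 0.0672].
Exponentiate: [e^-0.9272, e^0.0672] = [0.396, 1.070].

[0.396, 1.070]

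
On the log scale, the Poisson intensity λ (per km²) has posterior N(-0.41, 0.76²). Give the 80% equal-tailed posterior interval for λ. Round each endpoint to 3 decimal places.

On the log scale the 80% interval is -0.41 ± 1.282 × 0.76 = [-1.3840, 0.5640].
Exponentiate: [e^-1.3840, e^0.5640] = [0.251, 1.758].

[0.251, 1.758]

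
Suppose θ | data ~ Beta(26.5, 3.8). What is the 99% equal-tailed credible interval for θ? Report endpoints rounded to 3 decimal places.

[0.682, 0.979]

Posterior: Beta(26.5, 3.8).
Equal-tailed 99% interval: the 0.005 and 0.995 quantiles of Beta(26.5, 3.8).
Posterior mean ≈ 0.875, SD ≈ 0.059; a Normal approximation gives roughly [0.722, 1.027].
Exact: F⁻¹(0.005) = 0.682; F⁻¹(0.995) = 0.979.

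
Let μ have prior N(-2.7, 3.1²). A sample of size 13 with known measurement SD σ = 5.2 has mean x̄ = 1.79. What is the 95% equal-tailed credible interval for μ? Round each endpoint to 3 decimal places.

[-1.572, 3.554]

Posterior precision = 1/3.1² + 13/5.2² = 0.1041 + 0.4808 = 0.5848, so posterior SD = 1.3076.
Posterior mean = (-2.7/3.1² + 13·1.79/5.2²) / 0.5848 = 0.9911.
Interval: 0.9911 ± 1.960 × 1.3076 → [-1.572, 3.554].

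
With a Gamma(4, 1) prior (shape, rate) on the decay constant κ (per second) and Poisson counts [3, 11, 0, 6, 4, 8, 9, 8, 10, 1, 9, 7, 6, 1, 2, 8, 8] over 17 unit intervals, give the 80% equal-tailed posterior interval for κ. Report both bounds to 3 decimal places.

[5.117, 6.574]

Posterior: Gamma(4+101, 1+17) = Gamma(105, 18) (shape, rate).
Equal-tailed 80% interval: Gamma(105, 18) quantiles at 0.1 and 0.9.
Posterior mean ≈ 5.833, SD ≈ 0.569; a Normal approximation gives roughly [5.104, 6.563].
Exact: lower = 5.117; upper = 6.574.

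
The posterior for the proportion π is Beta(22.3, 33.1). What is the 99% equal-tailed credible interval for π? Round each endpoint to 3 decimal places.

Posterior: Beta(22.3, 33.1).
Equal-tailed 99% interval: the 0.005 and 0.995 quantiles of Beta(22.3, 33.1).
Posterior mean ≈ 0.403, SD ≈ 0.065; a Normal approximation gives roughly [0.234, 0.571].
Exact: F⁻¹(0.005) = 0.244; F⁻¹(0.995) = 0.574.

[0.244, 0.574]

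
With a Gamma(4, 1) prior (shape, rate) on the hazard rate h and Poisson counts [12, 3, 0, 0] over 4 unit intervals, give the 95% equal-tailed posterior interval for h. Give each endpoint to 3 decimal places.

[2.288, 5.690]

Posterior: Gamma(4+15, 1+4) = Gamma(19, 5) (shape, rate).
Equal-tailed 95% interval: Gamma(19, 5) quantiles at 0.025 and 0.975.
Posterior mean ≈ 3.800, SD ≈ 0.872; a Normal approximation gives roughly [2.091, 5.509].
Exact: lower = 2.288; upper = 5.690.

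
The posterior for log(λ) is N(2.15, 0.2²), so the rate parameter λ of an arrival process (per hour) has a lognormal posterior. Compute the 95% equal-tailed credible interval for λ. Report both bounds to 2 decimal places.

[5.80, 12.70]

On the log scale the 95% interval is 2.15 ± 1.960 × 0.2 = [1.7580, 2.5420].
Exponentiate: [e^1.7580, e^2.5420] = [5.80, 12.70].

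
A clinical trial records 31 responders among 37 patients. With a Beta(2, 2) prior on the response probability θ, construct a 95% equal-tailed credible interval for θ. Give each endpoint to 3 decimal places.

Posterior: Beta(2+31, 2+6) = Beta(33, 8).
Equal-tailed 95% interval: the 0.025 and 0.975 quantiles of Beta(33, 8).
Posterior mean ≈ 0.805, SD ≈ 0.061; a Normal approximation gives roughly [0.685, 0.925].
Exact: F⁻¹(0.025) = 0.672; F⁻¹(0.975) = 0.909.

[0.672, 0.909]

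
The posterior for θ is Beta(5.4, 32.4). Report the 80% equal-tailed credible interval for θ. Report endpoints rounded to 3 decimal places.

[0.076, 0.218]

Posterior: Beta(5.4, 32.4).
Equal-tailed 80% interval: the 0.1 and 0.9 quantiles of Beta(5.4, 32.4).
Posterior mean ≈ 0.143, SD ≈ 0.056; a Normal approximation gives roughly [0.071, 0.215].
Exact: F⁻¹(0.1) = 0.076; F⁻¹(0.9) = 0.218.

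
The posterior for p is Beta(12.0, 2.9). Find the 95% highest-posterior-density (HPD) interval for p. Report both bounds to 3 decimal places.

The posterior is unimodal and skewed, so the HPD interval has equal density at both endpoints and is the shortest 95% interval.
Solving f(0.612) = f(0.974) with F(0.974) − F(0.612) = 0.95 gives [0.612, 0.974].
For comparison, the equal-tailed interval is [0.578, 0.956]; the HPD is narrower and shifted toward the mode.

[0.612, 0.974]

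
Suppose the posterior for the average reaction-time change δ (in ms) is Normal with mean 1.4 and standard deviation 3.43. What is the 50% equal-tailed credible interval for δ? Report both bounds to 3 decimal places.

[-0.913, 3.713]

The posterior is symmetric, so the 50% equal-tailed interval is δ = 1.4 ± z·3.43 with z = 0.674.
Half-width: 0.674 × 3.43 = 2.313.
1.4 − 2.313 = -0.913; 1.4 + 2.313 = 3.713.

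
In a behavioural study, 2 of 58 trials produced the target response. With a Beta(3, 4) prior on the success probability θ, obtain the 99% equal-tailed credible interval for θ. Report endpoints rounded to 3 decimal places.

Posterior: Beta(3+2, 4+56) = Beta(5, 60).
Equal-tailed 99% interval: the 0.005 and 0.995 quantiles of Beta(5, 60).
Posterior mean ≈ 0.077, SD ≈ 0.033; a Normal approximation gives roughly [-0.008, 0.161].
Exact: F⁻¹(0.005) = 0.017; F⁻¹(0.995) = 0.184.

[0.017, 0.184]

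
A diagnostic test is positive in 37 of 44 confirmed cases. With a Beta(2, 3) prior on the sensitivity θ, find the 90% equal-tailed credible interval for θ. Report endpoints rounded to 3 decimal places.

Posterior: Beta(2+37, 3+7) = Beta(39, 10).
Equal-tailed 90% interval: the 0.05 and 0.95 quantiles of Beta(39, 10).
Posterior mean ≈ 0.796, SD ≈ 0.057; a Normal approximation gives roughly [0.702, 0.890].
Exact: F⁻¹(0.05) = 0.696; F⁻¹(0.95) = 0.882.

[0.696, 0.882]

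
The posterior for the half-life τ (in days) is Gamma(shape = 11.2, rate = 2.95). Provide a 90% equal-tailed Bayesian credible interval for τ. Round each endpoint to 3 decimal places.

Posterior: Gamma(shape 11.2, rate 2.95).
Equal-tailed 90% interval: Gamma(11.2, 2.95) quantiles at 0.05 and 0.95.
Posterior mean ≈ 3.797, SD ≈ 1.134; a Normal approximation gives roughly [1.931, 5.663].
Exact: lower = 2.142; upper = 5.835.

[2.142, 5.835]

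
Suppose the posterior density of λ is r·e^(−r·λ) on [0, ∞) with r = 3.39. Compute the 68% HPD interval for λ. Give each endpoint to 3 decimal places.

[0.000, 0.336]

The exponential density is strictly decreasing on [0, ∞), so the HPD interval is anchored at 0: [0, q] with P(λ ≤ q) = 0.68.
q = −ln(1 − 0.68) / 3.39 = 1.1394 / 3.39 = 0.336.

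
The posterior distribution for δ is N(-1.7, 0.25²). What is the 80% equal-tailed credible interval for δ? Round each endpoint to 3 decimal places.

[-2.020, -1.380]

The posterior is symmetric, so the 80% equal-tailed interval is δ = -1.7 ± z·0.25 with z = 1.282.
Half-width: 1.282 × 0.25 = 0.320.
-1.7 − 0.320 = -2.020; -1.7 + 0.320 = -1.380.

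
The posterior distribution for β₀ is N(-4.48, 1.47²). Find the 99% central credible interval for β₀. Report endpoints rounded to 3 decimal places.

[-8.266, -0.694]

The posterior is symmetric, so the 99% equal-tailed interval is β₀ = -4.48 ± z·1.47 with z = 2.576.
Half-width: 2.576 × 1.47 = 3.786.
-4.48 − 3.786 = -8.266; -4.48 + 3.786 = -0.694.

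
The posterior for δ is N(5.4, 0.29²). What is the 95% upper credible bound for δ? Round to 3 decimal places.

Need U with P(δ ≤ U) = 0.95: U = 5.4 + z_{0.05}·0.29.
z = 1.645; U = 5.4 + 1.645 × 0.29 = 5.877.

5.877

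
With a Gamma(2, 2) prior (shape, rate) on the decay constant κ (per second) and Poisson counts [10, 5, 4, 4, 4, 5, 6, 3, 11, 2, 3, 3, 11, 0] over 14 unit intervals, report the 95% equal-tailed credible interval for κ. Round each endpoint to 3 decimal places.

Posterior: Gamma(2+71, 2+14) = Gamma(73, 16) (shape, rate).
Equal-tailed 95% interval: Gamma(73, 16) quantiles at 0.025 and 0.975.
Posterior mean ≈ 4.562, SD ≈ 0.534; a Normal approximation gives roughly [3.516, 5.609].
Exact: lower = 3.576; upper = 5.667.

[3.576, 5.667]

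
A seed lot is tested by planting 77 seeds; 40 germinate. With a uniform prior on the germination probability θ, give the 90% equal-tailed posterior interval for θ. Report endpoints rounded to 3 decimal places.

[0.427, 0.611]

Posterior: Beta(1+40, 1+37) = Beta(41, 38).
Equal-tailed 90% interval: the 0.05 and 0.95 quantiles of Beta(41, 38).
Posterior mean ≈ 0.519, SD ≈ 0.056; a Normal approximation gives roughly [0.427, 0.611].
Exact: F⁻¹(0.05) = 0.427; F⁻¹(0.95) = 0.611.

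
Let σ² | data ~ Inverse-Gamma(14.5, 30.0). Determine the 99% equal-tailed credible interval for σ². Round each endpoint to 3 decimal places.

Inverse-Gamma(14.5, 30.0) quantiles: F⁻¹(0.005) and F⁻¹(0.995).
Equivalently, 1/σ² ~ Gamma(14.5, rate = 30.0); invert its 0.995 and 0.005 quantiles.
Posterior mean ≈ 2.222, SD ≈ 0.629; a Normal approximation gives roughly [0.603, 3.841].
Exact: lower = 1.146; upper = 4.573.

[1.146, 4.573]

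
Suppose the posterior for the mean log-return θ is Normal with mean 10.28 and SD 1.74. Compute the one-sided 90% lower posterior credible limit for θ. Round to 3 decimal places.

8.050

Need L with P(θ ≥ L) = 0.90: L = 10.28 − z_{0.1}·1.74.
z = 1.282; L = 10.28 − 1.282 × 1.74 = 8.050.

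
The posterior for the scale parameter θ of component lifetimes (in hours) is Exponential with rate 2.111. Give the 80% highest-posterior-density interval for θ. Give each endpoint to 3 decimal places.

The exponential density is strictly decreasing on [0, ∞), so the HPD interval is anchored at 0: [0, q] with P(θ ≤ q) = 0.80.
q = −ln(1 − 0.80) / 2.111 = 1.6094 / 2.111 = 0.762.

[0.000, 0.762]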